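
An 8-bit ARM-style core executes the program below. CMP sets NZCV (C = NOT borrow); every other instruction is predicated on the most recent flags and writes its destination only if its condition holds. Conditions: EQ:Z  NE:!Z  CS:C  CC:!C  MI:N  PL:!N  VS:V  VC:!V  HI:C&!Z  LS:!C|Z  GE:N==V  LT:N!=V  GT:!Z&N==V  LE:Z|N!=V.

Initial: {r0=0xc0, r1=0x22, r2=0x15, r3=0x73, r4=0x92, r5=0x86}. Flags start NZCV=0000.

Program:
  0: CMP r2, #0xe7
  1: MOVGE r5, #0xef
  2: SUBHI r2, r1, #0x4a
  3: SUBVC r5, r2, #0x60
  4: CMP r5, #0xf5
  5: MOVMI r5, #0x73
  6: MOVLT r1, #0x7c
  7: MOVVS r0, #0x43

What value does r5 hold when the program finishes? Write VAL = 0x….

VAL = 0x73

0: ✓ CMP  NZCV=0000
1: ✓ MOVGE  r5←0xef
2: · SUBHI
3: ✓ SUBVC  r5←0xb5
4: ✓ CMP  NZCV=1000
5: ✓ MOVMI  r5←0x73
6: ✓ MOVLT  r1←0x7c
7: · MOVVS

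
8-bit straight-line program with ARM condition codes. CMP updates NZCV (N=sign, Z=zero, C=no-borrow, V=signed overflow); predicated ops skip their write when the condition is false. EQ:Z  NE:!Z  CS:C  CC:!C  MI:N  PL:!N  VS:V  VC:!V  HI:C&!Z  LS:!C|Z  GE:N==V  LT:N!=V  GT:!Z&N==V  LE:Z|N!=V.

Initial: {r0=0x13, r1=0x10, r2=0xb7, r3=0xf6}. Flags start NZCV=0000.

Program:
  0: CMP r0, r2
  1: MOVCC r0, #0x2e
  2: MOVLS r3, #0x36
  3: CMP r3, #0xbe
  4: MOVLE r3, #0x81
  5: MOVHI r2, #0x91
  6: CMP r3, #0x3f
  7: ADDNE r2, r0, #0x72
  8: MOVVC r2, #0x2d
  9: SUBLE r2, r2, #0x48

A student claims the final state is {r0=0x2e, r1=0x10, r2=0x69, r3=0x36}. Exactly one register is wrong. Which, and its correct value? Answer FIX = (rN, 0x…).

FIX = (r2, 0xe5)

[0] flags=0000 → (cmp)
[1] flags=0000 CC?T → r0=0x2e
[2] flags=0000 LS?T → r3=0x36
[3] flags=0000 → (cmp)
[4] flags=0000 LE?F → skip
[5] flags=0000 HI?F → skip
[6] flags=1000 → (cmp)
[7] flags=1000 NE?T → r2=0xa0
[8] flags=1000 VC?T → r2=0x2d
[9] flags=1000 LE?T → r2=0xe5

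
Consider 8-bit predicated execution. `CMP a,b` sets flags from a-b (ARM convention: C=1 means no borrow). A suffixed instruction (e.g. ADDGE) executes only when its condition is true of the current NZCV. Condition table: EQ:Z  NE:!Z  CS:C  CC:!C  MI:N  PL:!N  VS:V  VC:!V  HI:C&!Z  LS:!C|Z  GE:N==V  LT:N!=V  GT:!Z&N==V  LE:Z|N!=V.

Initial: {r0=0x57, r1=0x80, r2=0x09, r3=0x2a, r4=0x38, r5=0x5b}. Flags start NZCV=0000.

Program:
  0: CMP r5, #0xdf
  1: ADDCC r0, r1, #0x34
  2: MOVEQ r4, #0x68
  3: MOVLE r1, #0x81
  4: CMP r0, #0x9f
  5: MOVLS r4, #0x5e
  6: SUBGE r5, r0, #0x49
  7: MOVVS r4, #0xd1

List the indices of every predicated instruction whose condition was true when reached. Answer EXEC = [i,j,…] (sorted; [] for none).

[0] flags=0000 → (cmp)
[1] flags=0000 CC?T → r0=0xb4
[2] flags=0000 EQ?F → skip
[3] flags=0000 LE?F → skip
[4] flags=0010 → (cmp)
[5] flags=0010 LS?F → skip
[6] flags=0010 GE?T → r5=0x6b
[7] flags=0010 VS?F → skip

EXEC = [1,6]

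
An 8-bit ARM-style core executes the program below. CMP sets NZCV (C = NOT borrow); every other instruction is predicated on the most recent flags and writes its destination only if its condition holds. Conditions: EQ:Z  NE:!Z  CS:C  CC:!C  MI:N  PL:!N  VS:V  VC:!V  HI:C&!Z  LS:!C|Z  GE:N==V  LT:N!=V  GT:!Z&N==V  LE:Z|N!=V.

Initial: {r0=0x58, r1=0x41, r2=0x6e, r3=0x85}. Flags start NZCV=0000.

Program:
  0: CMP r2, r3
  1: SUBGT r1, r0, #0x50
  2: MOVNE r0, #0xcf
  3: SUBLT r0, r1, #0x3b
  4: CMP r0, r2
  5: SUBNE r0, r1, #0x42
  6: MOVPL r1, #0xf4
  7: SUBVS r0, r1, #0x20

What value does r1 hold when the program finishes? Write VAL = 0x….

0: ✓ CMP  NZCV=1001
1: ✓ SUBGT  r1←0x08
2: ✓ MOVNE  r0←0xcf
3: · SUBLT
4: ✓ CMP  NZCV=0011
5: ✓ SUBNE  r0←0xc6
6: ✓ MOVPL  r1←0xf4
7: ✓ SUBVS  r0←0xd4

VAL = 0xf4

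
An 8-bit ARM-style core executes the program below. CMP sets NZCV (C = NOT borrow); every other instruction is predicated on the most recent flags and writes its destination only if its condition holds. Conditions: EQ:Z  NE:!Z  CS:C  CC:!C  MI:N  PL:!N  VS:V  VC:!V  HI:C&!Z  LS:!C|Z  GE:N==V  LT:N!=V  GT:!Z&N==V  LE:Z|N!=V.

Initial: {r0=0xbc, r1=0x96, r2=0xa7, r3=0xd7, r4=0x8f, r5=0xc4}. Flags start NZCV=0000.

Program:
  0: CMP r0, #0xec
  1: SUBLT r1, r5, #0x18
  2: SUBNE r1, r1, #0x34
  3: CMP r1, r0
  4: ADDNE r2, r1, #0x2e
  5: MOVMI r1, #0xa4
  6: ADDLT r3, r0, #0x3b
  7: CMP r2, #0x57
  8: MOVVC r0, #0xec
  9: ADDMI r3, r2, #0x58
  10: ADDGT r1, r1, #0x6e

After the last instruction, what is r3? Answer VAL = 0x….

VAL = 0xd7

0: ✓ CMP  NZCV=1000
1: ✓ SUBLT  r1←0xac
2: ✓ SUBNE  r1←0x78
3: ✓ CMP  NZCV=1001
4: ✓ ADDNE  r2←0xa6
5: ✓ MOVMI  r1←0xa4
6: · ADDLT
7: ✓ CMP  NZCV=0011
8: · MOVVC
9: · ADDMI
10: · ADDGT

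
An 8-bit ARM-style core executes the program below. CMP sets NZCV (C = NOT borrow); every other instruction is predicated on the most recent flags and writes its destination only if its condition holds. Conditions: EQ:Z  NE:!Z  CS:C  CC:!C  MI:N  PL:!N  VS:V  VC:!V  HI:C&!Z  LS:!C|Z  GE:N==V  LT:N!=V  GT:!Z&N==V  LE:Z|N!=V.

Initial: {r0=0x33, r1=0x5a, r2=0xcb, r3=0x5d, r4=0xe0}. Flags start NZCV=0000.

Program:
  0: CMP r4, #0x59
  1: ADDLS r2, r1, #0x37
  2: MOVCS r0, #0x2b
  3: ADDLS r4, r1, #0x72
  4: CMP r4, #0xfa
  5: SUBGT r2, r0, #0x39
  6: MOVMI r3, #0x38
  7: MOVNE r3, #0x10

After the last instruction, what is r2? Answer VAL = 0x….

VAL = 0xcb

0: ✓ CMP  NZCV=1010
1: · ADDLS
2: ✓ MOVCS  r0←0x2b
3: · ADDLS
4: ✓ CMP  NZCV=1000
5: · SUBGT
6: ✓ MOVMI  r3←0x38
7: ✓ MOVNE  r3←0x10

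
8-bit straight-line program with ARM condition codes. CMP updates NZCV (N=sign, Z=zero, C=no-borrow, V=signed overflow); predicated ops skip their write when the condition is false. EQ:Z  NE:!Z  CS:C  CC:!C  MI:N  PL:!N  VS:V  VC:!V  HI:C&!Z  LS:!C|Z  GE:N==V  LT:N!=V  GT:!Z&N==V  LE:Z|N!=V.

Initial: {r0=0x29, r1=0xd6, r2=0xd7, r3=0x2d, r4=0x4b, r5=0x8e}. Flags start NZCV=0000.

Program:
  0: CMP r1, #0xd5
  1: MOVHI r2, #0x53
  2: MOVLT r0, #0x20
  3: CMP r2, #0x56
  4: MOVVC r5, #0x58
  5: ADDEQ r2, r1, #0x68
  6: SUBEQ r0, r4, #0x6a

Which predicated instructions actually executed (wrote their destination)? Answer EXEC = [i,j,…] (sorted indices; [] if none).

EXEC = [1,4]

0: ✓ CMP  NZCV=0010
1: ✓ MOVHI  r2←0x53
2: · MOVLT
3: ✓ CMP  NZCV=1000
4: ✓ MOVVC  r5←0x58
5: · ADDEQ
6: · SUBEQ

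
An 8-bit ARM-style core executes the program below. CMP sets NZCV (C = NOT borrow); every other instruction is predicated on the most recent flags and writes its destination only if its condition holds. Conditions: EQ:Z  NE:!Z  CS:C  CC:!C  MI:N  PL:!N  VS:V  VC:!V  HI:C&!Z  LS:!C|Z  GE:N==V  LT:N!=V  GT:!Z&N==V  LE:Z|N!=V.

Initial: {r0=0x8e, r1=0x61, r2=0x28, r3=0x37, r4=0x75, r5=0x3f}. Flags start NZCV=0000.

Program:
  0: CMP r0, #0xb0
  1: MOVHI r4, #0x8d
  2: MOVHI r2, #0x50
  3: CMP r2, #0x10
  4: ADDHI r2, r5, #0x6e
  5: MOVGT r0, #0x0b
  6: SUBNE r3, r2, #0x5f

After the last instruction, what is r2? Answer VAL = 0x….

0: ✓ CMP  NZCV=1000
1: · MOVHI
2: · MOVHI
3: ✓ CMP  NZCV=0010
4: ✓ ADDHI  r2←0xad
5: ✓ MOVGT  r0←0x0b
6: ✓ SUBNE  r3←0x4e

VAL = 0xad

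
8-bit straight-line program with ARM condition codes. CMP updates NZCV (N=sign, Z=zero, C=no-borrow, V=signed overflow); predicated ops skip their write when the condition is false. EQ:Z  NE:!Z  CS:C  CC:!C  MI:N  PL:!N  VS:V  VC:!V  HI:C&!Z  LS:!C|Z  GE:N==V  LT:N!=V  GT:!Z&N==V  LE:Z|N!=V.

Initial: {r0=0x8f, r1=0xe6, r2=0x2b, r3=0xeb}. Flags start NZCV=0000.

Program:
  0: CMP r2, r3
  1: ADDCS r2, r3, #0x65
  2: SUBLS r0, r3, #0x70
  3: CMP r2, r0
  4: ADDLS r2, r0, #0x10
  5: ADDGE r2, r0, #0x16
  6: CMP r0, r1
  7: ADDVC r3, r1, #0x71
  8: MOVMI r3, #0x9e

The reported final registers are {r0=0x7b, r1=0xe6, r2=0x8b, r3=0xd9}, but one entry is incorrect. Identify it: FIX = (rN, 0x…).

FIX = (r3, 0x9e)

[0] flags=0000 → (cmp)
[1] flags=0000 CS?F → skip
[2] flags=0000 LS?T → r0=0x7b
[3] flags=1000 → (cmp)
[4] flags=1000 LS?T → r2=0x8b
[5] flags=1000 GE?F → skip
[6] flags=1001 → (cmp)
[7] flags=1001 VC?F → skip
[8] flags=1001 MI?T → r3=0x9e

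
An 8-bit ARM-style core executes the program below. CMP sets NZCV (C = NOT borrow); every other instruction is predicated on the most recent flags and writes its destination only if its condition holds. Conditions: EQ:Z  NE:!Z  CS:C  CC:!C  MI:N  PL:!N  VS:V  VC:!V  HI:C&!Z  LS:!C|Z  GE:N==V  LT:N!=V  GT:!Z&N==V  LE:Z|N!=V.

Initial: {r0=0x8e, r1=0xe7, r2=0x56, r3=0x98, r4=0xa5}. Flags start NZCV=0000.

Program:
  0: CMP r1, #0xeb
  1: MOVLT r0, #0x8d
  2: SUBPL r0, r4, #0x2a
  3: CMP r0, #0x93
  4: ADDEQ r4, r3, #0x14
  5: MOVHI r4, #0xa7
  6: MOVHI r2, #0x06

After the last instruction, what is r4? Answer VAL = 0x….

VAL = 0xa5

[0] flags=1000 → (cmp)
[1] flags=1000 LT?T → r0=0x8d
[2] flags=1000 PL?F → skip
[3] flags=1000 → (cmp)
[4] flags=1000 EQ?F → skip
[5] flags=1000 HI?F → skip
[6] flags=1000 HI?F → skip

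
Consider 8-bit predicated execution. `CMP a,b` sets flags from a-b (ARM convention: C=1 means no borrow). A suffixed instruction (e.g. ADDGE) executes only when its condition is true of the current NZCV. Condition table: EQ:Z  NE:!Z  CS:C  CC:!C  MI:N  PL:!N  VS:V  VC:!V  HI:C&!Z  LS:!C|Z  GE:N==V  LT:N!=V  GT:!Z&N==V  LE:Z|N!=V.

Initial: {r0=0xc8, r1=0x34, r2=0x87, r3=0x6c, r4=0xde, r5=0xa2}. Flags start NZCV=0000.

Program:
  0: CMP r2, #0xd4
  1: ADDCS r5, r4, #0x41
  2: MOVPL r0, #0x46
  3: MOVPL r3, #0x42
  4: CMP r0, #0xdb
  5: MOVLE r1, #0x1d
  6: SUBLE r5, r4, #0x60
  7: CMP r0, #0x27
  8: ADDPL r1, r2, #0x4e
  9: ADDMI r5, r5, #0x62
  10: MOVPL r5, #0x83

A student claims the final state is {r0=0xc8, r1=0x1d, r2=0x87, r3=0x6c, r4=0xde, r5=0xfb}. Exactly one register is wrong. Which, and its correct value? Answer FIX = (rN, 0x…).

FIX = (r5, 0xe0)

[0] flags=1000 → (cmp)
[1] flags=1000 CS?F → skip
[2] flags=1000 PL?F → skip
[3] flags=1000 PL?F → skip
[4] flags=1000 → (cmp)
[5] flags=1000 LE?T → r1=0x1d
[6] flags=1000 LE?T → r5=0x7e
[7] flags=1010 → (cmp)
[8] flags=1010 PL?F → skip
[9] flags=1010 MI?T → r5=0xe0
[10] flags=1010 PL?F → skip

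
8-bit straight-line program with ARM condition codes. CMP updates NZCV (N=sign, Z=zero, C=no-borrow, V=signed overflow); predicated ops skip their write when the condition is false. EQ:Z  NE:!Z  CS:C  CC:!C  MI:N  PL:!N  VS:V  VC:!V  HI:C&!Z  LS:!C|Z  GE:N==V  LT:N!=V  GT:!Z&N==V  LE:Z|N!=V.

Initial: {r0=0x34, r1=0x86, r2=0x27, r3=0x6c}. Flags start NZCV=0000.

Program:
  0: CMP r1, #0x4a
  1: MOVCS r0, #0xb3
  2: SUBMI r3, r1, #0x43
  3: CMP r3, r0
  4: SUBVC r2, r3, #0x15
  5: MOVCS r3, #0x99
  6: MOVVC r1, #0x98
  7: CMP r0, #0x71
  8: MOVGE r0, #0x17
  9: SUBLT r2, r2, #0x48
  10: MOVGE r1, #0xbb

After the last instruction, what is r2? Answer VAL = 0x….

VAL = 0xdf

0: ✓ CMP  NZCV=0011
1: ✓ MOVCS  r0←0xb3
2: · SUBMI
3: ✓ CMP  NZCV=1001
4: · SUBVC
5: · MOVCS
6: · MOVVC
7: ✓ CMP  NZCV=0011
8: · MOVGE
9: ✓ SUBLT  r2←0xdf
10: · MOVGE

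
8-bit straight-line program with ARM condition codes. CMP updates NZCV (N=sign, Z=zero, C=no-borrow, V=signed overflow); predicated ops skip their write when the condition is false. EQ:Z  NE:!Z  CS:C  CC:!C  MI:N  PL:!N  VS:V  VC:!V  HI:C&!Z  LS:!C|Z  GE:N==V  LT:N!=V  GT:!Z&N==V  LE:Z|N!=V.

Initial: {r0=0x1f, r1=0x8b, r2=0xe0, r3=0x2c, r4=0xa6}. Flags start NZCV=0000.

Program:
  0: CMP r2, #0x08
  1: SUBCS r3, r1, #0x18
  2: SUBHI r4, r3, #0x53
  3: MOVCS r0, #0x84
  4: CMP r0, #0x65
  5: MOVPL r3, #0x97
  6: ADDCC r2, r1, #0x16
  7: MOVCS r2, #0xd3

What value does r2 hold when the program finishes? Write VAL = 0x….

[0] flags=1010 → (cmp)
[1] flags=1010 CS?T → r3=0x73
[2] flags=1010 HI?T → r4=0x20
[3] flags=1010 CS?T → r0=0x84
[4] flags=0011 → (cmp)
[5] flags=0011 PL?T → r3=0x97
[6] flags=0011 CC?F → skip
[7] flags=0011 CS?T → r2=0xd3

VAL = 0xd3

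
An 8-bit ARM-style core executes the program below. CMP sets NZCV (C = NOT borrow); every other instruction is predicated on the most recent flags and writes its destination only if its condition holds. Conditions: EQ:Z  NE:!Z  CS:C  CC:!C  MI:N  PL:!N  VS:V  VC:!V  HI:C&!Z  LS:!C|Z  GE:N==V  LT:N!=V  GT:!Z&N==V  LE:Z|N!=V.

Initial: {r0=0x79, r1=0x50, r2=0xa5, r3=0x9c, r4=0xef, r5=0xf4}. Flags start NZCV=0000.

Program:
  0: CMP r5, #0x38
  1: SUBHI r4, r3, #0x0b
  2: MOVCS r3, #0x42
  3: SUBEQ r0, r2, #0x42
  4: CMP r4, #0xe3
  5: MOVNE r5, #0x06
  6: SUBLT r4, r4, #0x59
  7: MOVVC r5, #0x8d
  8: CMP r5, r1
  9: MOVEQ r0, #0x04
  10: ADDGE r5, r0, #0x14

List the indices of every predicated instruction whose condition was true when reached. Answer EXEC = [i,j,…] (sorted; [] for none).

[0] flags=1010 → (cmp)
[1] flags=1010 HI?T → r4=0x91
[2] flags=1010 CS?T → r3=0x42
[3] flags=1010 EQ?F → skip
[4] flags=1000 → (cmp)
[5] flags=1000 NE?T → r5=0x06
[6] flags=1000 LT?T → r4=0x38
[7] flags=1000 VC?T → r5=0x8d
[8] flags=0011 → (cmp)
[9] flags=0011 EQ?F → skip
[10] flags=0011 GE?F → skip

EXEC = [1,2,5,6,7]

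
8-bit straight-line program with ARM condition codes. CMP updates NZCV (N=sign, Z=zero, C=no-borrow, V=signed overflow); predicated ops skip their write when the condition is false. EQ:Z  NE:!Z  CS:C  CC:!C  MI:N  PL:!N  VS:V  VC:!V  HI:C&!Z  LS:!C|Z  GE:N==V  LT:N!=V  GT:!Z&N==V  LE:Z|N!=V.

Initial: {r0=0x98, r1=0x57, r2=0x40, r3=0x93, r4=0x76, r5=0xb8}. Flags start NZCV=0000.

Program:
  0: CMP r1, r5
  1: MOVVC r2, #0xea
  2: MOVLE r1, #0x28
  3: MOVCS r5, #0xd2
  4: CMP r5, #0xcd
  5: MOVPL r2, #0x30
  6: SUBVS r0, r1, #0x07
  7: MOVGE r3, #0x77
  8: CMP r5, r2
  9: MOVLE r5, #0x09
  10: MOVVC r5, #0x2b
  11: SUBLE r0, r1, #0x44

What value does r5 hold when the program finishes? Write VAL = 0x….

[0] flags=1001 → (cmp)
[1] flags=1001 VC?F → skip
[2] flags=1001 LE?F → skip
[3] flags=1001 CS?F → skip
[4] flags=1000 → (cmp)
[5] flags=1000 PL?F → skip
[6] flags=1000 VS?F → skip
[7] flags=1000 GE?F → skip
[8] flags=0011 → (cmp)
[9] flags=0011 LE?T → r5=0x09
[10] flags=0011 VC?F → skip
[11] flags=0011 LE?T → r0=0x13

VAL = 0x09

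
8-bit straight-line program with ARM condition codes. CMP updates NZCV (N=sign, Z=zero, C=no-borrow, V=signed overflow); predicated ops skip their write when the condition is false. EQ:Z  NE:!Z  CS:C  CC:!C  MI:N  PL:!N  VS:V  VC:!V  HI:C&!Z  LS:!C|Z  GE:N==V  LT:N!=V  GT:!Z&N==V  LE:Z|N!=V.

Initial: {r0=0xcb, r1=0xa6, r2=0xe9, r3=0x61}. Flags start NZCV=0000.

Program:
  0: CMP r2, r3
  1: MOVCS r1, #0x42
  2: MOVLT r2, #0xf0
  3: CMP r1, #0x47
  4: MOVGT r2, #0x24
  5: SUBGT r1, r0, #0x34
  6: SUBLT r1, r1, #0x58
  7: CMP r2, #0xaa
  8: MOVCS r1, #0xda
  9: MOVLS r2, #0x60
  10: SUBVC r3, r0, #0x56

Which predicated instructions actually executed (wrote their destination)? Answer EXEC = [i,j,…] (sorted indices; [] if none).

EXEC = [1,2,6,8,10]

[0] flags=1010 → (cmp)
[1] flags=1010 CS?T → r1=0x42
[2] flags=1010 LT?T → r2=0xf0
[3] flags=1000 → (cmp)
[4] flags=1000 GT?F → skip
[5] flags=1000 GT?F → skip
[6] flags=1000 LT?T → r1=0xea
[7] flags=0010 → (cmp)
[8] flags=0010 CS?T → r1=0xda
[9] flags=0010 LS?F → skip
[10] flags=0010 VC?T → r3=0x75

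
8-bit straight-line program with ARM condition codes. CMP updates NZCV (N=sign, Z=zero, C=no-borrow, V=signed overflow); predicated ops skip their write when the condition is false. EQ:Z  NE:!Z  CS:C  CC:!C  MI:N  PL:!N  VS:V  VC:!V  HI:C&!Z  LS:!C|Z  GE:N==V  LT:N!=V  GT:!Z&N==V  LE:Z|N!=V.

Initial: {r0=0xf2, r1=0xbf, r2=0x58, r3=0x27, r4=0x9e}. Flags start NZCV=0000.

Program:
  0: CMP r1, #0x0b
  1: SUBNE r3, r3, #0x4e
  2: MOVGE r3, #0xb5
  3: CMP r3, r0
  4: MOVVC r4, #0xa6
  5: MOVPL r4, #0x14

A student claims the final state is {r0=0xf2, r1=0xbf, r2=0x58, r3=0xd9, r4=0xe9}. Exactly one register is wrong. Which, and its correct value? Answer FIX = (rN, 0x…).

0: ✓ CMP  NZCV=1010
1: ✓ SUBNE  r3←0xd9
2: · MOVGE
3: ✓ CMP  NZCV=1000
4: ✓ MOVVC  r4←0xa6
5: · MOVPL

FIX = (r4, 0xa6)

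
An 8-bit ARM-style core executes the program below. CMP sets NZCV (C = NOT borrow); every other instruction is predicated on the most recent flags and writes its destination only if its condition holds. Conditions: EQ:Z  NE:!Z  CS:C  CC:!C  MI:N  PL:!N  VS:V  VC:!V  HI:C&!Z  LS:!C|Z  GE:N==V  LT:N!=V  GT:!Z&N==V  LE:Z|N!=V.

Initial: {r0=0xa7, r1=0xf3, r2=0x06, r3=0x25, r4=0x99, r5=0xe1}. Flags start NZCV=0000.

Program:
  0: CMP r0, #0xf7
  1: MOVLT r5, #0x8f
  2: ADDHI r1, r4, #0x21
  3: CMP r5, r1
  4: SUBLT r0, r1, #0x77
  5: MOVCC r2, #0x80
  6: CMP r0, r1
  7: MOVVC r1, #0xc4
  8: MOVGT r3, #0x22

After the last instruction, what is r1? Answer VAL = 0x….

VAL = 0xf3

0: ✓ CMP  NZCV=1000
1: ✓ MOVLT  r5←0x8f
2: · ADDHI
3: ✓ CMP  NZCV=1000
4: ✓ SUBLT  r0←0x7c
5: ✓ MOVCC  r2←0x80
6: ✓ CMP  NZCV=1001
7: · MOVVC
8: ✓ MOVGT  r3←0x22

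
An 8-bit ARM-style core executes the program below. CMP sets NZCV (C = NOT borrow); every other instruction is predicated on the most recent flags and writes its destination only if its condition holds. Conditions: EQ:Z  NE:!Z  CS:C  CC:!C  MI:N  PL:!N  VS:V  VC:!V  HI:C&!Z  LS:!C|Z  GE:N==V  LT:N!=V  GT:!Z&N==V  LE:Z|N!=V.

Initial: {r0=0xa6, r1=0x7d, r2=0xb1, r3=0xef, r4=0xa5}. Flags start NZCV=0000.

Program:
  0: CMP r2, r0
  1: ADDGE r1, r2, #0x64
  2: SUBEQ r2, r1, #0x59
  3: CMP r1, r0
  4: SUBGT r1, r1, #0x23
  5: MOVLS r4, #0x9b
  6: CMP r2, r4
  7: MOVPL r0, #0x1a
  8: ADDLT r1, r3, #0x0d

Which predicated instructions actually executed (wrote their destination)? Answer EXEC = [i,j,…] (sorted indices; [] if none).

0: ✓ CMP  NZCV=0010
1: ✓ ADDGE  r1←0x15
2: · SUBEQ
3: ✓ CMP  NZCV=0000
4: ✓ SUBGT  r1←0xf2
5: ✓ MOVLS  r4←0x9b
6: ✓ CMP  NZCV=0010
7: ✓ MOVPL  r0←0x1a
8: · ADDLT

EXEC = [1,4,5,7]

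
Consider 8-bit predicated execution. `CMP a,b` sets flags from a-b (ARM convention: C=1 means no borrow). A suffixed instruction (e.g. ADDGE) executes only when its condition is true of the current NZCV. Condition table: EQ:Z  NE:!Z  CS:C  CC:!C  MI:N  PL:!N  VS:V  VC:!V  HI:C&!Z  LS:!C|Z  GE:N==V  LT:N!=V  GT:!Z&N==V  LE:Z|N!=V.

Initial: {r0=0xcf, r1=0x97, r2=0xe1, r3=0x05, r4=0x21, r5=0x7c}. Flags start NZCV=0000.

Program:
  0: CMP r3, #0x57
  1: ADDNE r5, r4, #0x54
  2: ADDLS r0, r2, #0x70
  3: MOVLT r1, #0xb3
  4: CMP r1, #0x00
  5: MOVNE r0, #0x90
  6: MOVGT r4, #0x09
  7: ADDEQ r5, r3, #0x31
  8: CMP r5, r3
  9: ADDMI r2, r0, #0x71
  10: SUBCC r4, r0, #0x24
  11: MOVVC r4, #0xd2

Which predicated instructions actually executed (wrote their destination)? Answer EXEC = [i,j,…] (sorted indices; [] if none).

[0] flags=1000 → (cmp)
[1] flags=1000 NE?T → r5=0x75
[2] flags=1000 LS?T → r0=0x51
[3] flags=1000 LT?T → r1=0xb3
[4] flags=1010 → (cmp)
[5] flags=1010 NE?T → r0=0x90
[6] flags=1010 GT?F → skip
[7] flags=1010 EQ?F → skip
[8] flags=0010 → (cmp)
[9] flags=0010 MI?F → skip
[10] flags=0010 CC?F → skip
[11] flags=0010 VC?T → r4=0xd2

EXEC = [1,2,3,5,11]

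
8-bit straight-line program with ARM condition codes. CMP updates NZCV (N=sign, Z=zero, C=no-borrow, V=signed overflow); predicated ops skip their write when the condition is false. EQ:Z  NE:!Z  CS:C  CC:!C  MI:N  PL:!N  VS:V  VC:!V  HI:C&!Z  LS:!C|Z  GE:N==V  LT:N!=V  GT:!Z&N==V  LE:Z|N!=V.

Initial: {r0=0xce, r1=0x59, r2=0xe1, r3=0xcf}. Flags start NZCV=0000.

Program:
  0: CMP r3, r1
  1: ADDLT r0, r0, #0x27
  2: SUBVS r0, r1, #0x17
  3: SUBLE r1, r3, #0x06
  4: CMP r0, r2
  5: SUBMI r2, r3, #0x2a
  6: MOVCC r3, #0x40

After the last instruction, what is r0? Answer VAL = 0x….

VAL = 0x42

[0] flags=0011 → (cmp)
[1] flags=0011 LT?T → r0=0xf5
[2] flags=0011 VS?T → r0=0x42
[3] flags=0011 LE?T → r1=0xc9
[4] flags=0000 → (cmp)
[5] flags=0000 MI?F → skip
[6] flags=0000 CC?T → r3=0x40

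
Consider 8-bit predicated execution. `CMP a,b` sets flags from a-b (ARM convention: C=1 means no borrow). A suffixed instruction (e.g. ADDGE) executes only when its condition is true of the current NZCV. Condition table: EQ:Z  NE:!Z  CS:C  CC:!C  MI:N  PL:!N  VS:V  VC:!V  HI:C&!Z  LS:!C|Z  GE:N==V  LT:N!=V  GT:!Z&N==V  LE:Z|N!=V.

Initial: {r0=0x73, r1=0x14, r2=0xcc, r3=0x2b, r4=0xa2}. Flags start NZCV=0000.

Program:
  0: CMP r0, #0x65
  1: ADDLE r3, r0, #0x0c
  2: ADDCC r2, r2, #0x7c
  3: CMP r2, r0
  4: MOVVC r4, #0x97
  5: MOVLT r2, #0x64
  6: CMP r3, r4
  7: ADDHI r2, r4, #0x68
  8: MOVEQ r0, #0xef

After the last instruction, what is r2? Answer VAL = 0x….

VAL = 0x64

[0] flags=0010 → (cmp)
[1] flags=0010 LE?F → skip
[2] flags=0010 CC?F → skip
[3] flags=0011 → (cmp)
[4] flags=0011 VC?F → skip
[5] flags=0011 LT?T → r2=0x64
[6] flags=1001 → (cmp)
[7] flags=1001 HI?F → skip
[8] flags=1001 EQ?F → skip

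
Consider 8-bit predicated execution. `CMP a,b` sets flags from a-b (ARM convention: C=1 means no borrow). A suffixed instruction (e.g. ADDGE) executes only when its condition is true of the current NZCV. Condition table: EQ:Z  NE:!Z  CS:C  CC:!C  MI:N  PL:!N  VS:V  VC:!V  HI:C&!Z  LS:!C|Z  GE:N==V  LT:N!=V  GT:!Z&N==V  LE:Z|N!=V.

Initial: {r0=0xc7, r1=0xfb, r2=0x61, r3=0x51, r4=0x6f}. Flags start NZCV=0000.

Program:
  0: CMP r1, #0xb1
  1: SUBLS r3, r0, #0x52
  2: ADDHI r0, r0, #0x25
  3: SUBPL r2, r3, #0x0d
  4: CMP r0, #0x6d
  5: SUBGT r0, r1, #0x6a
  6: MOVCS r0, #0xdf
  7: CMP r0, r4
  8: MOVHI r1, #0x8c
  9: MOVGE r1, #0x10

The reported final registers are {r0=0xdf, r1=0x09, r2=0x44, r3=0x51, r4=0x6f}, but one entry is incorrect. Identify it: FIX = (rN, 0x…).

0: ✓ CMP  NZCV=0010
1: · SUBLS
2: ✓ ADDHI  r0←0xec
3: ✓ SUBPL  r2←0x44
4: ✓ CMP  NZCV=0011
5: · SUBGT
6: ✓ MOVCS  r0←0xdf
7: ✓ CMP  NZCV=0011
8: ✓ MOVHI  r1←0x8c
9: · MOVGE

FIX = (r1, 0x8c)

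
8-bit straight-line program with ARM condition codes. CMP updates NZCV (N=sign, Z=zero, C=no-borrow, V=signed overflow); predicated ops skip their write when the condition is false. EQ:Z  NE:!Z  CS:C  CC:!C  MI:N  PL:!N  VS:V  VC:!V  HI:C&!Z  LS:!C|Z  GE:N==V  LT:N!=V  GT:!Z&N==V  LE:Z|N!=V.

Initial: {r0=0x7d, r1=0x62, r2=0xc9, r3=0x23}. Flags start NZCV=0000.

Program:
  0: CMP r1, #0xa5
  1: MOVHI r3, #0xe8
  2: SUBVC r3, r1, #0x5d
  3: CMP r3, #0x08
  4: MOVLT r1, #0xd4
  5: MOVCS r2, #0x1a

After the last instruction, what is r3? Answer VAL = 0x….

VAL = 0x23

0: ✓ CMP  NZCV=1001
1: · MOVHI
2: · SUBVC
3: ✓ CMP  NZCV=0010
4: · MOVLT
5: ✓ MOVCS  r2←0x1a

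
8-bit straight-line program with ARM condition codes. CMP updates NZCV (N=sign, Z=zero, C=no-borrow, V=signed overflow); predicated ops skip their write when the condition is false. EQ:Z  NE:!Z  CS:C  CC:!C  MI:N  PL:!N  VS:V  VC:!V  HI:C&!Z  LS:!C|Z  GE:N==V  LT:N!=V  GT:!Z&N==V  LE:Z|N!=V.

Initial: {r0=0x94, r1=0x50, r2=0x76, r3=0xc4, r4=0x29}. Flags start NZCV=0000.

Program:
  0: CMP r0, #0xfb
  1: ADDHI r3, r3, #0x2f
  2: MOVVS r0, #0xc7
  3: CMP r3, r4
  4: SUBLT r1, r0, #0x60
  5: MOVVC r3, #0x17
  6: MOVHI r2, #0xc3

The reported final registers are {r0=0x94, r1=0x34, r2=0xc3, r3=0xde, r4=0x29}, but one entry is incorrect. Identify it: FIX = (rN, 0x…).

FIX = (r3, 0x17)

[0] flags=1000 → (cmp)
[1] flags=1000 HI?F → skip
[2] flags=1000 VS?F → skip
[3] flags=1010 → (cmp)
[4] flags=1010 LT?T → r1=0x34
[5] flags=1010 VC?T → r3=0x17
[6] flags=1010 HI?T → r2=0xc3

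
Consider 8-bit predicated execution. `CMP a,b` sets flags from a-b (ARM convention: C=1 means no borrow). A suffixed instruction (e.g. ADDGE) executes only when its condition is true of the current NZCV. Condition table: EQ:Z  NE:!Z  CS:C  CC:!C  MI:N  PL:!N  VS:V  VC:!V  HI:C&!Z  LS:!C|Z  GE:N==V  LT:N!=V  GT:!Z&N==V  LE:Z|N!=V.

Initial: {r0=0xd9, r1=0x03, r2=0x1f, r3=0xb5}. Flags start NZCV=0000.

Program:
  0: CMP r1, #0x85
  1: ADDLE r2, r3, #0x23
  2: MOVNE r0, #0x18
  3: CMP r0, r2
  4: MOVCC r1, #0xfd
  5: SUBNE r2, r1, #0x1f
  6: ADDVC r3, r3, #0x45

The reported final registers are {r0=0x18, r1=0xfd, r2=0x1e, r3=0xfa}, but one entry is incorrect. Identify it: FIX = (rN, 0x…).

[0] flags=0000 → (cmp)
[1] flags=0000 LE?F → skip
[2] flags=0000 NE?T → r0=0x18
[3] flags=1000 → (cmp)
[4] flags=1000 CC?T → r1=0xfd
[5] flags=1000 NE?T → r2=0xde
[6] flags=1000 VC?T → r3=0xfa

FIX = (r2, 0xde)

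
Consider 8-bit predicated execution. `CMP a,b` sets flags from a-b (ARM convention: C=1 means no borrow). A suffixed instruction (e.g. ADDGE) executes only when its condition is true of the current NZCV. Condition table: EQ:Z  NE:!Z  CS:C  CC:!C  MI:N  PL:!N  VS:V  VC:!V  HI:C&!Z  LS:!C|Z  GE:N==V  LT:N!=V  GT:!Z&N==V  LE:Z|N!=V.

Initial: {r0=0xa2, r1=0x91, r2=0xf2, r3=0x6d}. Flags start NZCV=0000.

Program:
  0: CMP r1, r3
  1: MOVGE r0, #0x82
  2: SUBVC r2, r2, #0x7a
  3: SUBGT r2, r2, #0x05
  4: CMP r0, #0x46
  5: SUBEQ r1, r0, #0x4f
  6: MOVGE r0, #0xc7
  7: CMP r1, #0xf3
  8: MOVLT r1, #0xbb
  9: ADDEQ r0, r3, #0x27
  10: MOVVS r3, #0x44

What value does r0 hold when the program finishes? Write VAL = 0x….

[0] flags=0011 → (cmp)
[1] flags=0011 GE?F → skip
[2] flags=0011 VC?F → skip
[3] flags=0011 GT?F → skip
[4] flags=0011 → (cmp)
[5] flags=0011 EQ?F → skip
[6] flags=0011 GE?F → skip
[7] flags=1000 → (cmp)
[8] flags=1000 LT?T → r1=0xbb
[9] flags=1000 EQ?F → skip
[10] flags=1000 VS?F → skip

VAL = 0xa2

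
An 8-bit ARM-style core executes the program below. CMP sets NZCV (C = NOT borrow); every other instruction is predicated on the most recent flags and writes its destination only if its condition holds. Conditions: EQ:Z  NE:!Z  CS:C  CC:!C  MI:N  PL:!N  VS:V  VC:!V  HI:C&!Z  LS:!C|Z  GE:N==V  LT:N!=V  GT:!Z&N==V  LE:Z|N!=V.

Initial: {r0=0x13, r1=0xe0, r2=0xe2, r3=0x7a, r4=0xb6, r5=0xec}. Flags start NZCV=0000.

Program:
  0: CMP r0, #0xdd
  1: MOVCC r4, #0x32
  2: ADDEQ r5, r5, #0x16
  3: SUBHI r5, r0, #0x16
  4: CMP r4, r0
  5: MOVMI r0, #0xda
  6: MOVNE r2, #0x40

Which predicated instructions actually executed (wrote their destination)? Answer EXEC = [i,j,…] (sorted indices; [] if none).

EXEC = [1,6]

0: ✓ CMP  NZCV=0000
1: ✓ MOVCC  r4←0x32
2: · ADDEQ
3: · SUBHI
4: ✓ CMP  NZCV=0010
5: · MOVMI
6: ✓ MOVNE  r2←0x40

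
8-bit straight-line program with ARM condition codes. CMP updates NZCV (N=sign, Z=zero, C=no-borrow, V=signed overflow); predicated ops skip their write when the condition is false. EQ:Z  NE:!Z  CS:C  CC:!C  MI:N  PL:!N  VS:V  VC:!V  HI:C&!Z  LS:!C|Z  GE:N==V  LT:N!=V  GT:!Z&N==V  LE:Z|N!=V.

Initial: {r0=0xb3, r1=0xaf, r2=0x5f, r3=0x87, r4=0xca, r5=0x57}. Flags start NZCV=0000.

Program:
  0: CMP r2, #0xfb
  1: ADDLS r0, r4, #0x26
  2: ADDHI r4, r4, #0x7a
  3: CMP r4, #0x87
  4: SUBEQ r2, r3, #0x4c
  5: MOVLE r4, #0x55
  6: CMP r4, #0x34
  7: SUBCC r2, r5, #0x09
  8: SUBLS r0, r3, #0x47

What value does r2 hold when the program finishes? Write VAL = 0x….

[0] flags=0000 → (cmp)
[1] flags=0000 LS?T → r0=0xf0
[2] flags=0000 HI?F → skip
[3] flags=0010 → (cmp)
[4] flags=0010 EQ?F → skip
[5] flags=0010 LE?F → skip
[6] flags=1010 → (cmp)
[7] flags=1010 CC?F → skip
[8] flags=1010 LS?F → skip

VAL = 0x5f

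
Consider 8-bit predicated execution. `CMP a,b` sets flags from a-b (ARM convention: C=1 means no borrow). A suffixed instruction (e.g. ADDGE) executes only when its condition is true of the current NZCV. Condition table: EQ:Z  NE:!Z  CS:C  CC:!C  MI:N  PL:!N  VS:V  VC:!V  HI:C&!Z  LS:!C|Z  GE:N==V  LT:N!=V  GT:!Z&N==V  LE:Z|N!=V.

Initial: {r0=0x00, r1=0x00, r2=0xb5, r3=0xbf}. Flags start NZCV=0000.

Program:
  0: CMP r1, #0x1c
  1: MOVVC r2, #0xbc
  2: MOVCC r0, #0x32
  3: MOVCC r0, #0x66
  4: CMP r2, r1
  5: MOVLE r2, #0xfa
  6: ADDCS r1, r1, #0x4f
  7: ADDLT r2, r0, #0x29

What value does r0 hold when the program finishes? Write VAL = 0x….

0: ✓ CMP  NZCV=1000
1: ✓ MOVVC  r2←0xbc
2: ✓ MOVCC  r0←0x32
3: ✓ MOVCC  r0←0x66
4: ✓ CMP  NZCV=1010
5: ✓ MOVLE  r2←0xfa
6: ✓ ADDCS  r1←0x4f
7: ✓ ADDLT  r2←0x8f

VAL = 0x66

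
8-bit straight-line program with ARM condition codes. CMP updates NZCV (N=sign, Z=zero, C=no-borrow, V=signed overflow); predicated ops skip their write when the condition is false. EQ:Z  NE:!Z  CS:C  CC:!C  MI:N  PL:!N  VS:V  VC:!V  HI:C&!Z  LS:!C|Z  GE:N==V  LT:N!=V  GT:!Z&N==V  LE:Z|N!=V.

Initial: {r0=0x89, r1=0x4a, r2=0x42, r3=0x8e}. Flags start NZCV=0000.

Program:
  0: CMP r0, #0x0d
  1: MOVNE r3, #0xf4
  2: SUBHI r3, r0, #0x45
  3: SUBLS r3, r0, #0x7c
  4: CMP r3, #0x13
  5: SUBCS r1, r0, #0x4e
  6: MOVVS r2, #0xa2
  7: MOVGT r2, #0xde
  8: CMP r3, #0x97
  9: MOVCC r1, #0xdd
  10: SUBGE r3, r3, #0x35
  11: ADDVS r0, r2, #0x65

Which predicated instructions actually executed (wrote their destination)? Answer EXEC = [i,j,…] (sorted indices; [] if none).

[0] flags=0011 → (cmp)
[1] flags=0011 NE?T → r3=0xf4
[2] flags=0011 HI?T → r3=0x44
[3] flags=0011 LS?F → skip
[4] flags=0010 → (cmp)
[5] flags=0010 CS?T → r1=0x3b
[6] flags=0010 VS?F → skip
[7] flags=0010 GT?T → r2=0xde
[8] flags=1001 → (cmp)
[9] flags=1001 CC?T → r1=0xdd
[10] flags=1001 GE?T → r3=0x0f
[11] flags=1001 VS?T → r0=0x43

EXEC = [1,2,5,7,9,10,11]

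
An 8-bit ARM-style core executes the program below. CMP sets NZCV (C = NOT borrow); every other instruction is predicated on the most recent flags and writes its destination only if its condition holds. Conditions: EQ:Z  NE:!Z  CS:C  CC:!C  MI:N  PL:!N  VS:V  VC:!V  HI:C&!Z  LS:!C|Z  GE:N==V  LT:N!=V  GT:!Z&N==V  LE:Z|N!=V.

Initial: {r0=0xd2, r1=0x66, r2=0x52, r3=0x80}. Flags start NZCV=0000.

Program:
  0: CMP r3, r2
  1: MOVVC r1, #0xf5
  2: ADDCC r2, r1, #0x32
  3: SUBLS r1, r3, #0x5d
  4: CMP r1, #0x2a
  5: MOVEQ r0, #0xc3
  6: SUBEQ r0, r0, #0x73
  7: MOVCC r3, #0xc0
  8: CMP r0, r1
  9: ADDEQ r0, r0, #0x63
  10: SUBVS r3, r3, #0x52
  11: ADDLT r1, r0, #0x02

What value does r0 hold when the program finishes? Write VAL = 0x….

VAL = 0xd2

0: ✓ CMP  NZCV=0011
1: · MOVVC
2: · ADDCC
3: · SUBLS
4: ✓ CMP  NZCV=0010
5: · MOVEQ
6: · SUBEQ
7: · MOVCC
8: ✓ CMP  NZCV=0011
9: · ADDEQ
10: ✓ SUBVS  r3←0x2e
11: ✓ ADDLT  r1←0xd4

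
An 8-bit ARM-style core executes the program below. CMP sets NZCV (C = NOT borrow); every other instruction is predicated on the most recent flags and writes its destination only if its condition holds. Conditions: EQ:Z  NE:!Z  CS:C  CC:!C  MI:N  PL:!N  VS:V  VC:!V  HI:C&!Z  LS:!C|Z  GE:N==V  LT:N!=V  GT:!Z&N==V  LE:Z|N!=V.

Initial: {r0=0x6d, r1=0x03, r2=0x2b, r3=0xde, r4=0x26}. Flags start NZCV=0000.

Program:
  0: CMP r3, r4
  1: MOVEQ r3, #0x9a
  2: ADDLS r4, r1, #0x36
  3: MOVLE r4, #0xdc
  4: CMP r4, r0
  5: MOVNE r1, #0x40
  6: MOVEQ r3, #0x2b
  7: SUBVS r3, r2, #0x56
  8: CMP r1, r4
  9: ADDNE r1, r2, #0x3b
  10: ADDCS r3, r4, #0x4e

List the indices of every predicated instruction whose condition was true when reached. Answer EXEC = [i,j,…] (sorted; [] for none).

EXEC = [3,5,7,9]

0: ✓ CMP  NZCV=1010
1: · MOVEQ
2: · ADDLS
3: ✓ MOVLE  r4←0xdc
4: ✓ CMP  NZCV=0011
5: ✓ MOVNE  r1←0x40
6: · MOVEQ
7: ✓ SUBVS  r3←0xd5
8: ✓ CMP  NZCV=0000
9: ✓ ADDNE  r1←0x66
10: · ADDCS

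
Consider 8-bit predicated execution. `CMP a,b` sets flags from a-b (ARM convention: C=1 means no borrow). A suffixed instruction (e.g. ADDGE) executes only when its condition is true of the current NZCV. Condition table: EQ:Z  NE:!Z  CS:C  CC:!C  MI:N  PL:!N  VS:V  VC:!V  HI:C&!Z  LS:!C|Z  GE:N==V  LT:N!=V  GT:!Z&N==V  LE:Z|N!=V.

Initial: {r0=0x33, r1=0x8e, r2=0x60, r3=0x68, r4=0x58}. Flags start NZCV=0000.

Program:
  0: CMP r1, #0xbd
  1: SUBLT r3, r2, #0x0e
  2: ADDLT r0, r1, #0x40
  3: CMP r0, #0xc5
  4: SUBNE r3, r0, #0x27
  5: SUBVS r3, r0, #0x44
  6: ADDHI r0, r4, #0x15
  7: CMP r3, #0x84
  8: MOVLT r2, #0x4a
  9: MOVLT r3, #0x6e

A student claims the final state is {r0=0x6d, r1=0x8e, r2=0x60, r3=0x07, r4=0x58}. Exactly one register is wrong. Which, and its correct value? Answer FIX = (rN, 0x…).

0: ✓ CMP  NZCV=1000
1: ✓ SUBLT  r3←0x52
2: ✓ ADDLT  r0←0xce
3: ✓ CMP  NZCV=0010
4: ✓ SUBNE  r3←0xa7
5: · SUBVS
6: ✓ ADDHI  r0←0x6d
7: ✓ CMP  NZCV=0010
8: · MOVLT
9: · MOVLT

FIX = (r3, 0xa7)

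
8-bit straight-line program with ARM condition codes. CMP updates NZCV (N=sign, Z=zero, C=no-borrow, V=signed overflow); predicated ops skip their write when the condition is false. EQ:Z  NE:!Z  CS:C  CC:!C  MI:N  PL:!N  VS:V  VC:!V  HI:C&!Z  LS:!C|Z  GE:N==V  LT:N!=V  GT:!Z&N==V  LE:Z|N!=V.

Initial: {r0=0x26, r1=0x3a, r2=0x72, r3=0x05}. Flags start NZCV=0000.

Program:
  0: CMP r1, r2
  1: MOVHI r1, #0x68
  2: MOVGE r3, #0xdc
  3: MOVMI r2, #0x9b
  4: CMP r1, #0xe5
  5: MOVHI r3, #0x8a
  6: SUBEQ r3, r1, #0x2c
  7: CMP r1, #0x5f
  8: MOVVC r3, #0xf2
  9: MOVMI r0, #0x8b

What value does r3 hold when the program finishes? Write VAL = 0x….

[0] flags=1000 → (cmp)
[1] flags=1000 HI?F → skip
[2] flags=1000 GE?F → skip
[3] flags=1000 MI?T → r2=0x9b
[4] flags=0000 → (cmp)
[5] flags=0000 HI?F → skip
[6] flags=0000 EQ?F → skip
[7] flags=1000 → (cmp)
[8] flags=1000 VC?T → r3=0xf2
[9] flags=1000 MI?T → r0=0x8b

VAL = 0xf2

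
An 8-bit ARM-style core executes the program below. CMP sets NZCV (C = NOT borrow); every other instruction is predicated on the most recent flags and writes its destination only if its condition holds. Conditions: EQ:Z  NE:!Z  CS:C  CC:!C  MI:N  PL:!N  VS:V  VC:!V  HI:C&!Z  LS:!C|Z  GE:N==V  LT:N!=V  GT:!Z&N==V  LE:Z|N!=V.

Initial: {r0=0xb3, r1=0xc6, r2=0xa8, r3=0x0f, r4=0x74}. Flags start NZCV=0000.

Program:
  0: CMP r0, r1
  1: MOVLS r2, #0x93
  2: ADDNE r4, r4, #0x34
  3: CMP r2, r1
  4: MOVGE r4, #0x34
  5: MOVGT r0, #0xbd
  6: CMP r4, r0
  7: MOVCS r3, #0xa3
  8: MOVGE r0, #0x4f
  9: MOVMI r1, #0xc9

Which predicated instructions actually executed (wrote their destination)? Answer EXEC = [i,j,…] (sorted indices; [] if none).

EXEC = [1,2,9]

[0] flags=1000 → (cmp)
[1] flags=1000 LS?T → r2=0x93
[2] flags=1000 NE?T → r4=0xa8
[3] flags=1000 → (cmp)
[4] flags=1000 GE?F → skip
[5] flags=1000 GT?F → skip
[6] flags=1000 → (cmp)
[7] flags=1000 CS?F → skip
[8] flags=1000 GE?F → skip
[9] flags=1000 MI?T → r1=0xc9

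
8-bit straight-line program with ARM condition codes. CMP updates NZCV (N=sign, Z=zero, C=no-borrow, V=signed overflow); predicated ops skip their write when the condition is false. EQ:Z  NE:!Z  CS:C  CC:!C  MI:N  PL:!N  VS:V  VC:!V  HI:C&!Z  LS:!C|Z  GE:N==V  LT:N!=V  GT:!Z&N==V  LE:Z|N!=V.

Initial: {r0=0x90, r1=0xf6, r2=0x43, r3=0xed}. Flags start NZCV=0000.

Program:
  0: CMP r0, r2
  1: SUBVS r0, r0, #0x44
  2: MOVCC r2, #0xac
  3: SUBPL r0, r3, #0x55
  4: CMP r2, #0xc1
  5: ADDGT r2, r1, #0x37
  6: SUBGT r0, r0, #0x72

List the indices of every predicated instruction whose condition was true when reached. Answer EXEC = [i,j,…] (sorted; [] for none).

EXEC = [1,3,5,6]

0: ✓ CMP  NZCV=0011
1: ✓ SUBVS  r0←0x4c
2: · MOVCC
3: ✓ SUBPL  r0←0x98
4: ✓ CMP  NZCV=1001
5: ✓ ADDGT  r2←0x2d
6: ✓ SUBGT  r0←0x26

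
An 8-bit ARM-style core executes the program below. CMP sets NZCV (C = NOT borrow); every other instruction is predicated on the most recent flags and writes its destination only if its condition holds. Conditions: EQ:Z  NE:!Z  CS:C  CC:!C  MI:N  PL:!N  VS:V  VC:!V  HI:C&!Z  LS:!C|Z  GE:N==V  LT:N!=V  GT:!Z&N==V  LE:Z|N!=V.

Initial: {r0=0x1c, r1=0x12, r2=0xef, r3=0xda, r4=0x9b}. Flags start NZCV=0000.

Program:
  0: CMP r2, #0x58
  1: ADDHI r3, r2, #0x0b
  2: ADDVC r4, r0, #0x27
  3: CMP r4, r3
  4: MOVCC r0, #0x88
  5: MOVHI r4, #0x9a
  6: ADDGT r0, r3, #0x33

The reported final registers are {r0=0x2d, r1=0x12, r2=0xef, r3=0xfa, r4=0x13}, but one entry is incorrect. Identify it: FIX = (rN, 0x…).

FIX = (r4, 0x43)

[0] flags=1010 → (cmp)
[1] flags=1010 HI?T → r3=0xfa
[2] flags=1010 VC?T → r4=0x43
[3] flags=0000 → (cmp)
[4] flags=0000 CC?T → r0=0x88
[5] flags=0000 HI?F → skip
[6] flags=0000 GT?T → r0=0x2d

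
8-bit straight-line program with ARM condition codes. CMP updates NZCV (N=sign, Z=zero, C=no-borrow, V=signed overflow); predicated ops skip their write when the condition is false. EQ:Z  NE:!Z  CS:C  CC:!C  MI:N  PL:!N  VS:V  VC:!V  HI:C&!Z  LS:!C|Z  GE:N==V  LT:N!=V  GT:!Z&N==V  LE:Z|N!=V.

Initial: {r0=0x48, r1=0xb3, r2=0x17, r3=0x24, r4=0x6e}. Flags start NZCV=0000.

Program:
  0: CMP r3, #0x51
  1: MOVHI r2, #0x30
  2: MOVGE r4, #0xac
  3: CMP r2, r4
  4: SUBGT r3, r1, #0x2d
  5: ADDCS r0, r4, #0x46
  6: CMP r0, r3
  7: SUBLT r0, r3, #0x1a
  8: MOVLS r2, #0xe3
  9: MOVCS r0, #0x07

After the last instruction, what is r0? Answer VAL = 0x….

VAL = 0x07

0: ✓ CMP  NZCV=1000
1: · MOVHI
2: · MOVGE
3: ✓ CMP  NZCV=1000
4: · SUBGT
5: · ADDCS
6: ✓ CMP  NZCV=0010
7: · SUBLT
8: · MOVLS
9: ✓ MOVCS  r0←0x07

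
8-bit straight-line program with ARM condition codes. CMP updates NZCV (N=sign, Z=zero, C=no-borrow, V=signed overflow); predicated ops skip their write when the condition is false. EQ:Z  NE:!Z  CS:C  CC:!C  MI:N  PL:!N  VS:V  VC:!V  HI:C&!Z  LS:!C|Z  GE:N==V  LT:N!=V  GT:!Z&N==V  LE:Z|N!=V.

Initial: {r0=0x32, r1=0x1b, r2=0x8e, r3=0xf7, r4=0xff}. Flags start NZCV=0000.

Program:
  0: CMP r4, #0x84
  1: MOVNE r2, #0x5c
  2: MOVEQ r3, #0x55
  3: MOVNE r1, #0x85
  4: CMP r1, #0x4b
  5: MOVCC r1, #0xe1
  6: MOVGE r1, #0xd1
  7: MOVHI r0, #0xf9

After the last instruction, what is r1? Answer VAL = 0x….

[0] flags=0010 → (cmp)
[1] flags=0010 NE?T → r2=0x5c
[2] flags=0010 EQ?F → skip
[3] flags=0010 NE?T → r1=0x85
[4] flags=0011 → (cmp)
[5] flags=0011 CC?F → skip
[6] flags=0011 GE?F → skip
[7] flags=0011 HI?T → r0=0xf9

VAL = 0x85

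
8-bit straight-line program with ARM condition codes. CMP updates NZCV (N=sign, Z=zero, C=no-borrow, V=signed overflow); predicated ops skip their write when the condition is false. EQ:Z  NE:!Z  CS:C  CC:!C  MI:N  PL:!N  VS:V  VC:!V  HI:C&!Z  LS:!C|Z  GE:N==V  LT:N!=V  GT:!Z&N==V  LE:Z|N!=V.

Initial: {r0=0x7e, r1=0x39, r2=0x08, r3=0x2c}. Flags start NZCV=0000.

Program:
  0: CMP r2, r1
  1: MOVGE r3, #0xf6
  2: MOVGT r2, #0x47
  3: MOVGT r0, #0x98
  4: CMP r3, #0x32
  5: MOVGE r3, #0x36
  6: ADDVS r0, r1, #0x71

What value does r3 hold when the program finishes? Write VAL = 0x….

VAL = 0x2c

[0] flags=1000 → (cmp)
[1] flags=1000 GE?F → skip
[2] flags=1000 GT?F → skip
[3] flags=1000 GT?F → skip
[4] flags=1000 → (cmp)
[5] flags=1000 GE?F → skip
[6] flags=1000 VS?F → skip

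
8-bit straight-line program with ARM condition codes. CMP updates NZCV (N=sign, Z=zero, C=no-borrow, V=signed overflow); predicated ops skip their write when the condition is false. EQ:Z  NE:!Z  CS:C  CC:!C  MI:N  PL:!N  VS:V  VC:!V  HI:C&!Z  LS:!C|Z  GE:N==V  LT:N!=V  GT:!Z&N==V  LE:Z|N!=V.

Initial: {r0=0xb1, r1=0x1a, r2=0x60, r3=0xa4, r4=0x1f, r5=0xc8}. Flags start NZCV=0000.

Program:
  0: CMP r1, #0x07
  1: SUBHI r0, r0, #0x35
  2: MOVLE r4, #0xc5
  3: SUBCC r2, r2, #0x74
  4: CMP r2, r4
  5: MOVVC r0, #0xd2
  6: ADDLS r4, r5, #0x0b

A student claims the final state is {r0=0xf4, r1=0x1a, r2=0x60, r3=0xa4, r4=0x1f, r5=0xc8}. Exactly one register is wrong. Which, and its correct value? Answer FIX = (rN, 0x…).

FIX = (r0, 0xd2)

[0] flags=0010 → (cmp)
[1] flags=0010 HI?T → r0=0x7c
[2] flags=0010 LE?F → skip
[3] flags=0010 CC?F → skip
[4] flags=0010 → (cmp)
[5] flags=0010 VC?T → r0=0xd2
[6] flags=0010 LS?F → skip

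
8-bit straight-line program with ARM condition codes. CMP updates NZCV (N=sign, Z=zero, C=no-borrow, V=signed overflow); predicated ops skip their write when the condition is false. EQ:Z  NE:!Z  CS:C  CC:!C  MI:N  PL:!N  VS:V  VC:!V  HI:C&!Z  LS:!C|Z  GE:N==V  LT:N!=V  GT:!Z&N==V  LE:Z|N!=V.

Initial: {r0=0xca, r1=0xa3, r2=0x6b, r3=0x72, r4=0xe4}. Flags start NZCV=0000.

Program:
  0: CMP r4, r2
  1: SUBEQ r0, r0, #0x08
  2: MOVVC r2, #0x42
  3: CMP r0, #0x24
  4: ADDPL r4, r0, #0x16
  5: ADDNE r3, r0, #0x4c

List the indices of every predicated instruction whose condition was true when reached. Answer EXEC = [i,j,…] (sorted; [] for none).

[0] flags=0011 → (cmp)
[1] flags=0011 EQ?F → skip
[2] flags=0011 VC?F → skip
[3] flags=1010 → (cmp)
[4] flags=1010 PL?F → skip
[5] flags=1010 NE?T → r3=0x16

EXEC = [5]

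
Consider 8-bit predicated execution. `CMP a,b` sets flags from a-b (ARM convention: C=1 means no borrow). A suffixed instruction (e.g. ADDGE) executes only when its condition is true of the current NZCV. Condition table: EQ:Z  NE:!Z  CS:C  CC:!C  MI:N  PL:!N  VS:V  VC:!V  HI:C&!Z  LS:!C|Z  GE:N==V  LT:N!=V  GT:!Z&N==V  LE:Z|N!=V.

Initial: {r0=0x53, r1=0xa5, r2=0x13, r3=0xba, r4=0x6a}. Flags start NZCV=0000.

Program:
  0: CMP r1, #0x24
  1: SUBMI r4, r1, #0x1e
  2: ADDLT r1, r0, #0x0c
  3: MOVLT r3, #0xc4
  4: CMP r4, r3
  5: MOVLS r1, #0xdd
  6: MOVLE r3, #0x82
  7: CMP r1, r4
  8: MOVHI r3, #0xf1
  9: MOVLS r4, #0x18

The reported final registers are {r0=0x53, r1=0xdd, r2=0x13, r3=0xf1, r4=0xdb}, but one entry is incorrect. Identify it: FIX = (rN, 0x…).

FIX = (r4, 0x87)

[0] flags=1010 → (cmp)
[1] flags=1010 MI?T → r4=0x87
[2] flags=1010 LT?T → r1=0x5f
[3] flags=1010 LT?T → r3=0xc4
[4] flags=1000 → (cmp)
[5] flags=1000 LS?T → r1=0xdd
[6] flags=1000 LE?T → r3=0x82
[7] flags=0010 → (cmp)
[8] flags=0010 HI?T → r3=0xf1
[9] flags=0010 LS?F → skip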